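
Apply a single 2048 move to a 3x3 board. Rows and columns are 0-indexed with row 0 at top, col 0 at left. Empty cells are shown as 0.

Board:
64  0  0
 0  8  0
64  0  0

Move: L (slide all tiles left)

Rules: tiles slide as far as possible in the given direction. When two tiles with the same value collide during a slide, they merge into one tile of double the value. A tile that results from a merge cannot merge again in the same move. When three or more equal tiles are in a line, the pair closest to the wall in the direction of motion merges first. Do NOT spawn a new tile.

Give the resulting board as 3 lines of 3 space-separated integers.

Slide left:
row 0: [64, 0, 0] -> [64, 0, 0]
row 1: [0, 8, 0] -> [8, 0, 0]
row 2: [64, 0, 0] -> [64, 0, 0]

Answer: 64  0  0
 8  0  0
64  0  0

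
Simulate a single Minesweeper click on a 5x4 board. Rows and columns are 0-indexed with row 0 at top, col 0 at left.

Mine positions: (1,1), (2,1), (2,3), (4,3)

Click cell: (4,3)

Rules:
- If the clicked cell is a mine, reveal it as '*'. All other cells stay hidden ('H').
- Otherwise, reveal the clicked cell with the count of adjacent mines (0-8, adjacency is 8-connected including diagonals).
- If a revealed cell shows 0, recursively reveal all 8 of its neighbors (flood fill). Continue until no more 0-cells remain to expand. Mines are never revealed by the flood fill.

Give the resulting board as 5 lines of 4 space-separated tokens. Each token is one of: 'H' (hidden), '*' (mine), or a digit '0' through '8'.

H H H H
H H H H
H H H H
H H H H
H H H *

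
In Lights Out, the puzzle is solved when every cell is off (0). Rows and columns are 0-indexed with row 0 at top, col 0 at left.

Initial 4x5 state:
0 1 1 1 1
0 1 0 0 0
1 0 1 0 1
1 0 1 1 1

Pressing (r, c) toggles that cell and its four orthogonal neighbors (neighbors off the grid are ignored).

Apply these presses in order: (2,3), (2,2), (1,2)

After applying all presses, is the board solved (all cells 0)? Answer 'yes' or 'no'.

Answer: no

Derivation:
After press 1 at (2,3):
0 1 1 1 1
0 1 0 1 0
1 0 0 1 0
1 0 1 0 1

After press 2 at (2,2):
0 1 1 1 1
0 1 1 1 0
1 1 1 0 0
1 0 0 0 1

After press 3 at (1,2):
0 1 0 1 1
0 0 0 0 0
1 1 0 0 0
1 0 0 0 1

Lights still on: 7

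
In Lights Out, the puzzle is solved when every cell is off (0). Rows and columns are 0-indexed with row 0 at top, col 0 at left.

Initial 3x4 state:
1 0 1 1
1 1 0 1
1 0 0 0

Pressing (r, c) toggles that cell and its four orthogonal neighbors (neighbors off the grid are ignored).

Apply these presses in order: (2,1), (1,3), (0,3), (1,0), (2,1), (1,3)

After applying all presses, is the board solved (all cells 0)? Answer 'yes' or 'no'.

Answer: yes

Derivation:
After press 1 at (2,1):
1 0 1 1
1 0 0 1
0 1 1 0

After press 2 at (1,3):
1 0 1 0
1 0 1 0
0 1 1 1

After press 3 at (0,3):
1 0 0 1
1 0 1 1
0 1 1 1

After press 4 at (1,0):
0 0 0 1
0 1 1 1
1 1 1 1

After press 5 at (2,1):
0 0 0 1
0 0 1 1
0 0 0 1

After press 6 at (1,3):
0 0 0 0
0 0 0 0
0 0 0 0

Lights still on: 0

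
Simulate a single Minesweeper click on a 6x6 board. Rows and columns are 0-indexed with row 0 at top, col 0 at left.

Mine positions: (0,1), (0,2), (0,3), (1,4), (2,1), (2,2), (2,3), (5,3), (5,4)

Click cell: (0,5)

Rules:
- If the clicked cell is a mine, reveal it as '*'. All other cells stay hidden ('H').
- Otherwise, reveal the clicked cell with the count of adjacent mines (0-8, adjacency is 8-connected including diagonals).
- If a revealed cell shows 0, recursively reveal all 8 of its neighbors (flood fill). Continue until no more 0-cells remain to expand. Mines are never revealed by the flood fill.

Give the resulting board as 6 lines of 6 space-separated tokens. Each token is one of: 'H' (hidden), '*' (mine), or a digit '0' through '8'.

H H H H H 1
H H H H H H
H H H H H H
H H H H H H
H H H H H H
H H H H H H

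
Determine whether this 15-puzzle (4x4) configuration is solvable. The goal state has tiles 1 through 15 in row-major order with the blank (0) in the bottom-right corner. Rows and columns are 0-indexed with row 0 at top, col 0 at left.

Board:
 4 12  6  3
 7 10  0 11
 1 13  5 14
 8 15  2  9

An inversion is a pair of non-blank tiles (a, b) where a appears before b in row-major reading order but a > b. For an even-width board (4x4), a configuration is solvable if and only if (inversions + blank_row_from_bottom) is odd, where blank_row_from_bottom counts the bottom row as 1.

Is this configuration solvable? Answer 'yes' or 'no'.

Answer: no

Derivation:
Inversions: 43
Blank is in row 1 (0-indexed from top), which is row 3 counting from the bottom (bottom = 1).
43 + 3 = 46, which is even, so the puzzle is not solvable.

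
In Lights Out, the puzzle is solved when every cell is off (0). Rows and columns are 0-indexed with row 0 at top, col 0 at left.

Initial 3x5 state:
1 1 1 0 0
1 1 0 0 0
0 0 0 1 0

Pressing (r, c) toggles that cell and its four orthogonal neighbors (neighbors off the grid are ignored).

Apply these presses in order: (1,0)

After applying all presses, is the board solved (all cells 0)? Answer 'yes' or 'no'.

After press 1 at (1,0):
0 1 1 0 0
0 0 0 0 0
1 0 0 1 0

Lights still on: 4

Answer: no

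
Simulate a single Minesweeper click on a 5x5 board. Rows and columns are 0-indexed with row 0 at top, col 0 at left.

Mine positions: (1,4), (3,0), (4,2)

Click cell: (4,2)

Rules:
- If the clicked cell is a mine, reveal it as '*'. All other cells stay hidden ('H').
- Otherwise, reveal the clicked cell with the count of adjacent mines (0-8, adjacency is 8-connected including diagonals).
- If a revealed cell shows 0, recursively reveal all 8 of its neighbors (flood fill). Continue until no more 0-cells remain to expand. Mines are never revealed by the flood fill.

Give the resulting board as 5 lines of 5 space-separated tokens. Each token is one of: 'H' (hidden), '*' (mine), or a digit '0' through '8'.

H H H H H
H H H H H
H H H H H
H H H H H
H H * H H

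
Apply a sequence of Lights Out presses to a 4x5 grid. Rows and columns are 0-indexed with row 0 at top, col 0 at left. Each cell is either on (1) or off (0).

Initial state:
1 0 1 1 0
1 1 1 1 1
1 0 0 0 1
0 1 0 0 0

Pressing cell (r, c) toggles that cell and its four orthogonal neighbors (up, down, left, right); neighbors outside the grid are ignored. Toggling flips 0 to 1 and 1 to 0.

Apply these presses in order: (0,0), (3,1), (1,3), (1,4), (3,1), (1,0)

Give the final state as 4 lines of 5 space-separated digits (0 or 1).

Answer: 1 1 1 0 1
1 0 0 1 1
0 0 0 1 0
0 1 0 0 0

Derivation:
After press 1 at (0,0):
0 1 1 1 0
0 1 1 1 1
1 0 0 0 1
0 1 0 0 0

After press 2 at (3,1):
0 1 1 1 0
0 1 1 1 1
1 1 0 0 1
1 0 1 0 0

After press 3 at (1,3):
0 1 1 0 0
0 1 0 0 0
1 1 0 1 1
1 0 1 0 0

After press 4 at (1,4):
0 1 1 0 1
0 1 0 1 1
1 1 0 1 0
1 0 1 0 0

After press 5 at (3,1):
0 1 1 0 1
0 1 0 1 1
1 0 0 1 0
0 1 0 0 0

After press 6 at (1,0):
1 1 1 0 1
1 0 0 1 1
0 0 0 1 0
0 1 0 0 0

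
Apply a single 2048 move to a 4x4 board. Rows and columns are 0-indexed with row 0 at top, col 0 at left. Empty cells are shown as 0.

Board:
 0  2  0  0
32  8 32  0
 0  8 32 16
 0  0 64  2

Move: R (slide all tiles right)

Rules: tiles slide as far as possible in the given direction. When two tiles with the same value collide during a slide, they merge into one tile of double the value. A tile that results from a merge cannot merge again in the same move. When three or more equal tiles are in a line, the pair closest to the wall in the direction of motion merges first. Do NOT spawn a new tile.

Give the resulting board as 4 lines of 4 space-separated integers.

Answer:  0  0  0  2
 0 32  8 32
 0  8 32 16
 0  0 64  2

Derivation:
Slide right:
row 0: [0, 2, 0, 0] -> [0, 0, 0, 2]
row 1: [32, 8, 32, 0] -> [0, 32, 8, 32]
row 2: [0, 8, 32, 16] -> [0, 8, 32, 16]
row 3: [0, 0, 64, 2] -> [0, 0, 64, 2]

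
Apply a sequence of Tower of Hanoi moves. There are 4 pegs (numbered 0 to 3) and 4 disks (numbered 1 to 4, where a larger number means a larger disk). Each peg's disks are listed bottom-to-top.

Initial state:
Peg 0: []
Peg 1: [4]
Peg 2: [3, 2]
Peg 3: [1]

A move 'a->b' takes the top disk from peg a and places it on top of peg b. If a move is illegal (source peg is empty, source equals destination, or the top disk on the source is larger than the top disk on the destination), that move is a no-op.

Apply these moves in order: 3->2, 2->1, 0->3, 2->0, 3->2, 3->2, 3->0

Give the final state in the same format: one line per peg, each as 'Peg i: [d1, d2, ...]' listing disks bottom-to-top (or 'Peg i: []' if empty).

After move 1 (3->2):
Peg 0: []
Peg 1: [4]
Peg 2: [3, 2, 1]
Peg 3: []

After move 2 (2->1):
Peg 0: []
Peg 1: [4, 1]
Peg 2: [3, 2]
Peg 3: []

After move 3 (0->3):
Peg 0: []
Peg 1: [4, 1]
Peg 2: [3, 2]
Peg 3: []

After move 4 (2->0):
Peg 0: [2]
Peg 1: [4, 1]
Peg 2: [3]
Peg 3: []

After move 5 (3->2):
Peg 0: [2]
Peg 1: [4, 1]
Peg 2: [3]
Peg 3: []

After move 6 (3->2):
Peg 0: [2]
Peg 1: [4, 1]
Peg 2: [3]
Peg 3: []

After move 7 (3->0):
Peg 0: [2]
Peg 1: [4, 1]
Peg 2: [3]
Peg 3: []

Answer: Peg 0: [2]
Peg 1: [4, 1]
Peg 2: [3]
Peg 3: []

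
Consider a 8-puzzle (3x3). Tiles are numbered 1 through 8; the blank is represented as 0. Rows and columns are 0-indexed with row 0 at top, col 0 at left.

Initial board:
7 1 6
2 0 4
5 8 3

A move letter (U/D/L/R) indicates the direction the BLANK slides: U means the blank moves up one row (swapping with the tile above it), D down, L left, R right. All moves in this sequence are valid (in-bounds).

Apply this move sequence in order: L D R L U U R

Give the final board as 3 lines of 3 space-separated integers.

After move 1 (L):
7 1 6
0 2 4
5 8 3

After move 2 (D):
7 1 6
5 2 4
0 8 3

After move 3 (R):
7 1 6
5 2 4
8 0 3

After move 4 (L):
7 1 6
5 2 4
0 8 3

After move 5 (U):
7 1 6
0 2 4
5 8 3

After move 6 (U):
0 1 6
7 2 4
5 8 3

After move 7 (R):
1 0 6
7 2 4
5 8 3

Answer: 1 0 6
7 2 4
5 8 3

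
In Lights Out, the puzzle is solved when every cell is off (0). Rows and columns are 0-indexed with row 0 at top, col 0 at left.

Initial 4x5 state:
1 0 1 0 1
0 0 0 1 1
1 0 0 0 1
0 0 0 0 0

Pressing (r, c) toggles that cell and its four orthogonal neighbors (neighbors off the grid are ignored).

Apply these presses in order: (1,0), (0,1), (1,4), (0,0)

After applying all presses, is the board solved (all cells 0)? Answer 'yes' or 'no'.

Answer: yes

Derivation:
After press 1 at (1,0):
0 0 1 0 1
1 1 0 1 1
0 0 0 0 1
0 0 0 0 0

After press 2 at (0,1):
1 1 0 0 1
1 0 0 1 1
0 0 0 0 1
0 0 0 0 0

After press 3 at (1,4):
1 1 0 0 0
1 0 0 0 0
0 0 0 0 0
0 0 0 0 0

After press 4 at (0,0):
0 0 0 0 0
0 0 0 0 0
0 0 0 0 0
0 0 0 0 0

Lights still on: 0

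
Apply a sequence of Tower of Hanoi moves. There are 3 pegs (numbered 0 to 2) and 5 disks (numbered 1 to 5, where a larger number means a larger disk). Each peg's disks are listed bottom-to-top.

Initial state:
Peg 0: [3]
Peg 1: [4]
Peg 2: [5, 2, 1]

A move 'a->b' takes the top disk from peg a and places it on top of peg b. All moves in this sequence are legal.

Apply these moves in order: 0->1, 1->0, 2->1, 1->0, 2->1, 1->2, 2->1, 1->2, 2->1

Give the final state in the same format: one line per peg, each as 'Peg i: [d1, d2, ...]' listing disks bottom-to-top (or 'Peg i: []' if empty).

Answer: Peg 0: [3, 1]
Peg 1: [4, 2]
Peg 2: [5]

Derivation:
After move 1 (0->1):
Peg 0: []
Peg 1: [4, 3]
Peg 2: [5, 2, 1]

After move 2 (1->0):
Peg 0: [3]
Peg 1: [4]
Peg 2: [5, 2, 1]

After move 3 (2->1):
Peg 0: [3]
Peg 1: [4, 1]
Peg 2: [5, 2]

After move 4 (1->0):
Peg 0: [3, 1]
Peg 1: [4]
Peg 2: [5, 2]

After move 5 (2->1):
Peg 0: [3, 1]
Peg 1: [4, 2]
Peg 2: [5]

After move 6 (1->2):
Peg 0: [3, 1]
Peg 1: [4]
Peg 2: [5, 2]

After move 7 (2->1):
Peg 0: [3, 1]
Peg 1: [4, 2]
Peg 2: [5]

After move 8 (1->2):
Peg 0: [3, 1]
Peg 1: [4]
Peg 2: [5, 2]

After move 9 (2->1):
Peg 0: [3, 1]
Peg 1: [4, 2]
Peg 2: [5]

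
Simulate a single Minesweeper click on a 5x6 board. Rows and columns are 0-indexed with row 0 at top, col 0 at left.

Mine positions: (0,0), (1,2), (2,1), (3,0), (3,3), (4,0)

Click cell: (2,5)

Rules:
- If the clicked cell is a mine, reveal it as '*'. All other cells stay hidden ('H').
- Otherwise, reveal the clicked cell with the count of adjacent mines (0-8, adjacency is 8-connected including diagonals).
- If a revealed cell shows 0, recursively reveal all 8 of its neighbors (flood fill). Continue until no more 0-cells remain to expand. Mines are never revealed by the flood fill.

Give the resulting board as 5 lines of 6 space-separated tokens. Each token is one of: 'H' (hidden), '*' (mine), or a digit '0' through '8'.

H H H 1 0 0
H H H 1 0 0
H H H 2 1 0
H H H H 1 0
H H H H 1 0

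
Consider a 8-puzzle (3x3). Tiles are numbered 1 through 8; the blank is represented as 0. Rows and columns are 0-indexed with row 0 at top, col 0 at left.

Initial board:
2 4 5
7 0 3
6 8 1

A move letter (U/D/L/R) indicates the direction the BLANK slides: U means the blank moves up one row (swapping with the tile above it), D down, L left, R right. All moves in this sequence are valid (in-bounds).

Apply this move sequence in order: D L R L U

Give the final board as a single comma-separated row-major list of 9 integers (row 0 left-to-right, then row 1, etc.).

After move 1 (D):
2 4 5
7 8 3
6 0 1

After move 2 (L):
2 4 5
7 8 3
0 6 1

After move 3 (R):
2 4 5
7 8 3
6 0 1

After move 4 (L):
2 4 5
7 8 3
0 6 1

After move 5 (U):
2 4 5
0 8 3
7 6 1

Answer: 2, 4, 5, 0, 8, 3, 7, 6, 1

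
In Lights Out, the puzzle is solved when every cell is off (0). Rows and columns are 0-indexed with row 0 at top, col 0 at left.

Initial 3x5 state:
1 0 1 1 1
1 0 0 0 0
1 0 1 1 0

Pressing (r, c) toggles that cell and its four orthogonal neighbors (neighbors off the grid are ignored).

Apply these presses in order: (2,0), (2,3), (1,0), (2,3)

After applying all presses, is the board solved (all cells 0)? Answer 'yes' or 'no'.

After press 1 at (2,0):
1 0 1 1 1
0 0 0 0 0
0 1 1 1 0

After press 2 at (2,3):
1 0 1 1 1
0 0 0 1 0
0 1 0 0 1

After press 3 at (1,0):
0 0 1 1 1
1 1 0 1 0
1 1 0 0 1

After press 4 at (2,3):
0 0 1 1 1
1 1 0 0 0
1 1 1 1 0

Lights still on: 9

Answer: no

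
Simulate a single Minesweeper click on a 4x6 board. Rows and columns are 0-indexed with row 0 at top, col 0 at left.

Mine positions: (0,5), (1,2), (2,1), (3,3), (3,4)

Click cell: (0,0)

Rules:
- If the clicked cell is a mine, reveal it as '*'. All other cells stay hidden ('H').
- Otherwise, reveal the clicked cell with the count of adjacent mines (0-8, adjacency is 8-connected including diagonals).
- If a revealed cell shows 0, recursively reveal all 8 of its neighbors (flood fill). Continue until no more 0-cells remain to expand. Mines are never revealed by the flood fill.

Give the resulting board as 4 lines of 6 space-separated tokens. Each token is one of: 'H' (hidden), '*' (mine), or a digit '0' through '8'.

0 1 H H H H
1 2 H H H H
H H H H H H
H H H H H H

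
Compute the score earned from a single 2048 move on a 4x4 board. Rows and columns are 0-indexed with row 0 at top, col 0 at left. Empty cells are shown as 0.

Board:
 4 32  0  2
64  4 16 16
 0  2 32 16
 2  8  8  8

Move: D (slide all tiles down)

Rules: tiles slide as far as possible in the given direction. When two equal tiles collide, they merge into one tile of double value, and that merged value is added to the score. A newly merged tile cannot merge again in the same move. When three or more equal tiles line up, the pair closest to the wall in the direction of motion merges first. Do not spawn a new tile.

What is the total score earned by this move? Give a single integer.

Answer: 32

Derivation:
Slide down:
col 0: [4, 64, 0, 2] -> [0, 4, 64, 2]  score +0 (running 0)
col 1: [32, 4, 2, 8] -> [32, 4, 2, 8]  score +0 (running 0)
col 2: [0, 16, 32, 8] -> [0, 16, 32, 8]  score +0 (running 0)
col 3: [2, 16, 16, 8] -> [0, 2, 32, 8]  score +32 (running 32)
Board after move:
 0 32  0  0
 4  4 16  2
64  2 32 32
 2  8  8  8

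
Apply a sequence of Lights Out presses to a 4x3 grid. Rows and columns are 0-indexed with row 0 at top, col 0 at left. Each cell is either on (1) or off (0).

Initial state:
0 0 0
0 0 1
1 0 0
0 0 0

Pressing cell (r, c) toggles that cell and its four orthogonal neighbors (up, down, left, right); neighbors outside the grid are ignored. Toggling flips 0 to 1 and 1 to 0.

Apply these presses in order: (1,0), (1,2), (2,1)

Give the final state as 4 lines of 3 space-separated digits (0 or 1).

Answer: 1 0 1
1 1 0
1 1 0
0 1 0

Derivation:
After press 1 at (1,0):
1 0 0
1 1 1
0 0 0
0 0 0

After press 2 at (1,2):
1 0 1
1 0 0
0 0 1
0 0 0

After press 3 at (2,1):
1 0 1
1 1 0
1 1 0
0 1 0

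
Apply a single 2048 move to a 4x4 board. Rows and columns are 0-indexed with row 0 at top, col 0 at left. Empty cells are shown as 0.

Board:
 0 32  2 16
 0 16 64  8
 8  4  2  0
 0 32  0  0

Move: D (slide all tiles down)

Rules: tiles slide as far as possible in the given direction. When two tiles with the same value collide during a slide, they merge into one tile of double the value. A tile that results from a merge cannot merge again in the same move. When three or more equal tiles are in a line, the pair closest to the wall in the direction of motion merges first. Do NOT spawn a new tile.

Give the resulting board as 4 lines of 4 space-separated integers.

Slide down:
col 0: [0, 0, 8, 0] -> [0, 0, 0, 8]
col 1: [32, 16, 4, 32] -> [32, 16, 4, 32]
col 2: [2, 64, 2, 0] -> [0, 2, 64, 2]
col 3: [16, 8, 0, 0] -> [0, 0, 16, 8]

Answer:  0 32  0  0
 0 16  2  0
 0  4 64 16
 8 32  2  8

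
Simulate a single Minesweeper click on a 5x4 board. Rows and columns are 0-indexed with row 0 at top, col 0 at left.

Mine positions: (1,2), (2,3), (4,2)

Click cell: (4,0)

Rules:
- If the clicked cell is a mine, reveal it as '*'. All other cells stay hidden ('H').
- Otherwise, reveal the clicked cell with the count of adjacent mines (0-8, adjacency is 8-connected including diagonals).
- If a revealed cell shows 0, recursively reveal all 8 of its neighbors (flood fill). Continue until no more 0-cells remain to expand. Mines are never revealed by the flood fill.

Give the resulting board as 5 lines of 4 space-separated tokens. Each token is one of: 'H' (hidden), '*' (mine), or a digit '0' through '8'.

0 1 H H
0 1 H H
0 1 H H
0 1 H H
0 1 H H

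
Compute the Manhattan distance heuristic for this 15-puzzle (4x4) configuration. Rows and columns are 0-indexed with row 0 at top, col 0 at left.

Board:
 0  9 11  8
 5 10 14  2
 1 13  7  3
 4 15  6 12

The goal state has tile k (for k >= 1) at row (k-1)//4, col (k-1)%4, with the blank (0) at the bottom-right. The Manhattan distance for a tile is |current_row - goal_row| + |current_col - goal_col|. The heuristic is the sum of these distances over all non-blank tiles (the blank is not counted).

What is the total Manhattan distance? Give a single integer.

Tile 9: at (0,1), goal (2,0), distance |0-2|+|1-0| = 3
Tile 11: at (0,2), goal (2,2), distance |0-2|+|2-2| = 2
Tile 8: at (0,3), goal (1,3), distance |0-1|+|3-3| = 1
Tile 5: at (1,0), goal (1,0), distance |1-1|+|0-0| = 0
Tile 10: at (1,1), goal (2,1), distance |1-2|+|1-1| = 1
Tile 14: at (1,2), goal (3,1), distance |1-3|+|2-1| = 3
Tile 2: at (1,3), goal (0,1), distance |1-0|+|3-1| = 3
Tile 1: at (2,0), goal (0,0), distance |2-0|+|0-0| = 2
Tile 13: at (2,1), goal (3,0), distance |2-3|+|1-0| = 2
Tile 7: at (2,2), goal (1,2), distance |2-1|+|2-2| = 1
Tile 3: at (2,3), goal (0,2), distance |2-0|+|3-2| = 3
Tile 4: at (3,0), goal (0,3), distance |3-0|+|0-3| = 6
Tile 15: at (3,1), goal (3,2), distance |3-3|+|1-2| = 1
Tile 6: at (3,2), goal (1,1), distance |3-1|+|2-1| = 3
Tile 12: at (3,3), goal (2,3), distance |3-2|+|3-3| = 1
Sum: 3 + 2 + 1 + 0 + 1 + 3 + 3 + 2 + 2 + 1 + 3 + 6 + 1 + 3 + 1 = 32

Answer: 32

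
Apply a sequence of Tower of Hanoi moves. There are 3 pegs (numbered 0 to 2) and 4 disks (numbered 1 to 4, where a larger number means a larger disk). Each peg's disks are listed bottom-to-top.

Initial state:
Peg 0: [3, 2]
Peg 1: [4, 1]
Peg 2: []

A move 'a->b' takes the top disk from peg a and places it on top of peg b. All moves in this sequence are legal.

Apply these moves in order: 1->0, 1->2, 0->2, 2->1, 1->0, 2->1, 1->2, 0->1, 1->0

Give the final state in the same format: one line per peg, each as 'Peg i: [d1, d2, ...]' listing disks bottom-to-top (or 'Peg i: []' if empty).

Answer: Peg 0: [3, 2, 1]
Peg 1: []
Peg 2: [4]

Derivation:
After move 1 (1->0):
Peg 0: [3, 2, 1]
Peg 1: [4]
Peg 2: []

After move 2 (1->2):
Peg 0: [3, 2, 1]
Peg 1: []
Peg 2: [4]

After move 3 (0->2):
Peg 0: [3, 2]
Peg 1: []
Peg 2: [4, 1]

After move 4 (2->1):
Peg 0: [3, 2]
Peg 1: [1]
Peg 2: [4]

After move 5 (1->0):
Peg 0: [3, 2, 1]
Peg 1: []
Peg 2: [4]

After move 6 (2->1):
Peg 0: [3, 2, 1]
Peg 1: [4]
Peg 2: []

After move 7 (1->2):
Peg 0: [3, 2, 1]
Peg 1: []
Peg 2: [4]

After move 8 (0->1):
Peg 0: [3, 2]
Peg 1: [1]
Peg 2: [4]

After move 9 (1->0):
Peg 0: [3, 2, 1]
Peg 1: []
Peg 2: [4]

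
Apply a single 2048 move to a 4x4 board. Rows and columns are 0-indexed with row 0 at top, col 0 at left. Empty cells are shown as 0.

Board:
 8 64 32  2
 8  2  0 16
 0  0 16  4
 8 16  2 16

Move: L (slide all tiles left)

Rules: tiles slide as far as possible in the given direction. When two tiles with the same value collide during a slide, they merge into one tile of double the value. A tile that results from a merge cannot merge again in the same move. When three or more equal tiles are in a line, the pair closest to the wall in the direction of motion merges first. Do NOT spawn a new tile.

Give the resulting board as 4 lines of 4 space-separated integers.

Slide left:
row 0: [8, 64, 32, 2] -> [8, 64, 32, 2]
row 1: [8, 2, 0, 16] -> [8, 2, 16, 0]
row 2: [0, 0, 16, 4] -> [16, 4, 0, 0]
row 3: [8, 16, 2, 16] -> [8, 16, 2, 16]

Answer:  8 64 32  2
 8  2 16  0
16  4  0  0
 8 16  2 16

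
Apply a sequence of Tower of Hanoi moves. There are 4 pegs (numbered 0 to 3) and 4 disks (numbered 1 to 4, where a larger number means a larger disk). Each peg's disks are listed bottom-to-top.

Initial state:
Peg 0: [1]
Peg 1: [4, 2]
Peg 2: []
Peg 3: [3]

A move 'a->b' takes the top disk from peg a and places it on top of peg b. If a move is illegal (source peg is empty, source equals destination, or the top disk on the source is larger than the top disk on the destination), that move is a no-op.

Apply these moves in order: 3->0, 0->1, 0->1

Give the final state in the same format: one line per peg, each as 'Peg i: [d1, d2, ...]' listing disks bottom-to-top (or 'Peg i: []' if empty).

Answer: Peg 0: []
Peg 1: [4, 2, 1]
Peg 2: []
Peg 3: [3]

Derivation:
After move 1 (3->0):
Peg 0: [1]
Peg 1: [4, 2]
Peg 2: []
Peg 3: [3]

After move 2 (0->1):
Peg 0: []
Peg 1: [4, 2, 1]
Peg 2: []
Peg 3: [3]

After move 3 (0->1):
Peg 0: []
Peg 1: [4, 2, 1]
Peg 2: []
Peg 3: [3]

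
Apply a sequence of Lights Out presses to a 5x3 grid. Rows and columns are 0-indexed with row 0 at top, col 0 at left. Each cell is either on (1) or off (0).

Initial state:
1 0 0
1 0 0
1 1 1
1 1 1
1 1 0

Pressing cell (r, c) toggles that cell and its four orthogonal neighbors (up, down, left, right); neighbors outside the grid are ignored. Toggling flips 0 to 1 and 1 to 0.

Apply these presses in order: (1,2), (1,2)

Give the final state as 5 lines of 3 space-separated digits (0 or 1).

Answer: 1 0 0
1 0 0
1 1 1
1 1 1
1 1 0

Derivation:
After press 1 at (1,2):
1 0 1
1 1 1
1 1 0
1 1 1
1 1 0

After press 2 at (1,2):
1 0 0
1 0 0
1 1 1
1 1 1
1 1 0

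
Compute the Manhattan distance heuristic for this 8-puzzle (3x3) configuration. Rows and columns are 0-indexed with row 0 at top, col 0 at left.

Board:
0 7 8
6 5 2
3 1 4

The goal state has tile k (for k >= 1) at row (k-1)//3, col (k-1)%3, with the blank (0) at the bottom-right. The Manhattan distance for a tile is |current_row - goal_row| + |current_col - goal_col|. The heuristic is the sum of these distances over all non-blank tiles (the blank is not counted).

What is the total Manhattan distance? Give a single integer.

Answer: 20

Derivation:
Tile 7: (0,1)->(2,0) = 3
Tile 8: (0,2)->(2,1) = 3
Tile 6: (1,0)->(1,2) = 2
Tile 5: (1,1)->(1,1) = 0
Tile 2: (1,2)->(0,1) = 2
Tile 3: (2,0)->(0,2) = 4
Tile 1: (2,1)->(0,0) = 3
Tile 4: (2,2)->(1,0) = 3
Sum: 3 + 3 + 2 + 0 + 2 + 4 + 3 + 3 = 20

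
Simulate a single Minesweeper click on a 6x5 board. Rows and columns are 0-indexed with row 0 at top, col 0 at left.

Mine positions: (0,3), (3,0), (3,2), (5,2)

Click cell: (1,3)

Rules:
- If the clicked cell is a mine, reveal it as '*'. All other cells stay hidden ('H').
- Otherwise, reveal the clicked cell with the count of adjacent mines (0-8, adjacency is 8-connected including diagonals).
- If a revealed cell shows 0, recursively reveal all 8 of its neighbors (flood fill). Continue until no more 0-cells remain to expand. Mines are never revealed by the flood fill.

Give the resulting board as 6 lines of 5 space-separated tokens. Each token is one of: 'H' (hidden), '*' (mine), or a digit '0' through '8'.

H H H H H
H H H 1 H
H H H H H
H H H H H
H H H H H
H H H H H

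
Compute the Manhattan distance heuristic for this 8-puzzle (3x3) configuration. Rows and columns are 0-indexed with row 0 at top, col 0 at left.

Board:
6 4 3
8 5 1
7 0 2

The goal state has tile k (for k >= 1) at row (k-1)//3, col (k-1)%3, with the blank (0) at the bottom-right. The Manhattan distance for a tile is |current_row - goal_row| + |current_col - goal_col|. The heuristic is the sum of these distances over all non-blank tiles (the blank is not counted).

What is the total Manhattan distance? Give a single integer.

Tile 6: (0,0)->(1,2) = 3
Tile 4: (0,1)->(1,0) = 2
Tile 3: (0,2)->(0,2) = 0
Tile 8: (1,0)->(2,1) = 2
Tile 5: (1,1)->(1,1) = 0
Tile 1: (1,2)->(0,0) = 3
Tile 7: (2,0)->(2,0) = 0
Tile 2: (2,2)->(0,1) = 3
Sum: 3 + 2 + 0 + 2 + 0 + 3 + 0 + 3 = 13

Answer: 13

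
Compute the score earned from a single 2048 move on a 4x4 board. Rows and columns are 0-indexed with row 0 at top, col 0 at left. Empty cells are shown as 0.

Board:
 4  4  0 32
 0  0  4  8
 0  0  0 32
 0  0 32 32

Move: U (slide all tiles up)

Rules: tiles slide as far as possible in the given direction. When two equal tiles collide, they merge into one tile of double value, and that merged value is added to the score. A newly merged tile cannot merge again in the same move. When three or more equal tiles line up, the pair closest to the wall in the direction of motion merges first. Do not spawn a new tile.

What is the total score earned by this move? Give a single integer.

Answer: 64

Derivation:
Slide up:
col 0: [4, 0, 0, 0] -> [4, 0, 0, 0]  score +0 (running 0)
col 1: [4, 0, 0, 0] -> [4, 0, 0, 0]  score +0 (running 0)
col 2: [0, 4, 0, 32] -> [4, 32, 0, 0]  score +0 (running 0)
col 3: [32, 8, 32, 32] -> [32, 8, 64, 0]  score +64 (running 64)
Board after move:
 4  4  4 32
 0  0 32  8
 0  0  0 64
 0  0  0  0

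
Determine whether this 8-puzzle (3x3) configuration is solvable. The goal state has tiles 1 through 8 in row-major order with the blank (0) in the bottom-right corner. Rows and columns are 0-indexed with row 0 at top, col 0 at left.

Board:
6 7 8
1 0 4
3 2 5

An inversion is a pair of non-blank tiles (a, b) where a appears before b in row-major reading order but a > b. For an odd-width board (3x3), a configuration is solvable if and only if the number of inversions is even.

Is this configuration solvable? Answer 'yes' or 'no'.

Answer: yes

Derivation:
Inversions (pairs i<j in row-major order where tile[i] > tile[j] > 0): 18
18 is even, so the puzzle is solvable.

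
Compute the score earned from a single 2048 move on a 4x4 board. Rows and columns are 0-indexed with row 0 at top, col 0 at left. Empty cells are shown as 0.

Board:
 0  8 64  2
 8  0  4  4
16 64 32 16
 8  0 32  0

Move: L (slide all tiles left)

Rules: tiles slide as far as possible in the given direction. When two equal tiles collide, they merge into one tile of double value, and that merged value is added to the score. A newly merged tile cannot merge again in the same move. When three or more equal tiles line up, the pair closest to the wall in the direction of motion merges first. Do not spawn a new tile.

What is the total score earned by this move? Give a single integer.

Answer: 8

Derivation:
Slide left:
row 0: [0, 8, 64, 2] -> [8, 64, 2, 0]  score +0 (running 0)
row 1: [8, 0, 4, 4] -> [8, 8, 0, 0]  score +8 (running 8)
row 2: [16, 64, 32, 16] -> [16, 64, 32, 16]  score +0 (running 8)
row 3: [8, 0, 32, 0] -> [8, 32, 0, 0]  score +0 (running 8)
Board after move:
 8 64  2  0
 8  8  0  0
16 64 32 16
 8 32  0  0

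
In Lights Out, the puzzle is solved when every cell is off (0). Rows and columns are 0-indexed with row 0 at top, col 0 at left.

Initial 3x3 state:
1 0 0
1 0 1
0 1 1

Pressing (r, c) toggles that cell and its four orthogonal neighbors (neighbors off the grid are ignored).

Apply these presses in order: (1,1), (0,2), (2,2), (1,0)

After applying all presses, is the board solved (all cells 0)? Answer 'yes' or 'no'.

Answer: no

Derivation:
After press 1 at (1,1):
1 1 0
0 1 0
0 0 1

After press 2 at (0,2):
1 0 1
0 1 1
0 0 1

After press 3 at (2,2):
1 0 1
0 1 0
0 1 0

After press 4 at (1,0):
0 0 1
1 0 0
1 1 0

Lights still on: 4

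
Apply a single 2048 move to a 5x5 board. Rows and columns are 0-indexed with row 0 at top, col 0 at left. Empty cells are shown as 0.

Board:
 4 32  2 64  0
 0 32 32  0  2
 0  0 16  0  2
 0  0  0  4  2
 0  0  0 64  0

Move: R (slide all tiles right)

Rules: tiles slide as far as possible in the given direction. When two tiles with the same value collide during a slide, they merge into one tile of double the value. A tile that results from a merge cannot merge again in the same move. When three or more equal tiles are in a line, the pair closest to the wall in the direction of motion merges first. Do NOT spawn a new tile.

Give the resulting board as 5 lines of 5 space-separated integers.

Answer:  0  4 32  2 64
 0  0  0 64  2
 0  0  0 16  2
 0  0  0  4  2
 0  0  0  0 64

Derivation:
Slide right:
row 0: [4, 32, 2, 64, 0] -> [0, 4, 32, 2, 64]
row 1: [0, 32, 32, 0, 2] -> [0, 0, 0, 64, 2]
row 2: [0, 0, 16, 0, 2] -> [0, 0, 0, 16, 2]
row 3: [0, 0, 0, 4, 2] -> [0, 0, 0, 4, 2]
row 4: [0, 0, 0, 64, 0] -> [0, 0, 0, 0, 64]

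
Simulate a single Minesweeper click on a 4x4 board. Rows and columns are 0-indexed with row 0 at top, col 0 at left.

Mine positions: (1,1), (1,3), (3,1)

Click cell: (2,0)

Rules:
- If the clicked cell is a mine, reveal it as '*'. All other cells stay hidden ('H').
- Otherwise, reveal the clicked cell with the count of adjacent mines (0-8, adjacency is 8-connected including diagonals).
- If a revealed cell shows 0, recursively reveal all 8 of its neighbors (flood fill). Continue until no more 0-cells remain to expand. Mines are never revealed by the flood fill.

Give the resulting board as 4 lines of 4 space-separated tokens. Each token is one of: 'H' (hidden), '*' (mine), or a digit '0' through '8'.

H H H H
H H H H
2 H H H
H H H H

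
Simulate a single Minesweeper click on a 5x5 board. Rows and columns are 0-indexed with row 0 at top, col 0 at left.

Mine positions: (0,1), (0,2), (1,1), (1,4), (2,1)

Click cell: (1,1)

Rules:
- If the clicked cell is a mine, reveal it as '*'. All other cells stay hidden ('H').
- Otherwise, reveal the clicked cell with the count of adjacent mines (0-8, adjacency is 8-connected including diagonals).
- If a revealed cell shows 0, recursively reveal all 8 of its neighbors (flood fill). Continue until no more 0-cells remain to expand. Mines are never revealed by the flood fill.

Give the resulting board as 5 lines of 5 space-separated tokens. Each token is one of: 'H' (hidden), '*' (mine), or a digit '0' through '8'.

H H H H H
H * H H H
H H H H H
H H H H H
H H H H H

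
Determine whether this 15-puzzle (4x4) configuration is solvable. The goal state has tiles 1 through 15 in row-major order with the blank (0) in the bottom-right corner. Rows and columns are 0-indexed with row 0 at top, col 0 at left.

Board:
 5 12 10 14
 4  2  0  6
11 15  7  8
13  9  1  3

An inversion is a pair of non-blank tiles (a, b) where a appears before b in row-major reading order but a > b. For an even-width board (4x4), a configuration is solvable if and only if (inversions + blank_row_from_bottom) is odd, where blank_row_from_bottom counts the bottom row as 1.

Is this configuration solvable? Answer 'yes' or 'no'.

Inversions: 58
Blank is in row 1 (0-indexed from top), which is row 3 counting from the bottom (bottom = 1).
58 + 3 = 61, which is odd, so the puzzle is solvable.

Answer: yes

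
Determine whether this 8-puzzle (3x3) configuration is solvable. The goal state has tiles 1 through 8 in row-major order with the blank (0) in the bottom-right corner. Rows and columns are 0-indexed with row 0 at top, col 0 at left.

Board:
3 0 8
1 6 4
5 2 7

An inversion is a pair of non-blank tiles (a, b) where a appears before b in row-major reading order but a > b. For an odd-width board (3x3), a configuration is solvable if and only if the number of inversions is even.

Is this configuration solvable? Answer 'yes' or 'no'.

Answer: no

Derivation:
Inversions (pairs i<j in row-major order where tile[i] > tile[j] > 0): 13
13 is odd, so the puzzle is not solvable.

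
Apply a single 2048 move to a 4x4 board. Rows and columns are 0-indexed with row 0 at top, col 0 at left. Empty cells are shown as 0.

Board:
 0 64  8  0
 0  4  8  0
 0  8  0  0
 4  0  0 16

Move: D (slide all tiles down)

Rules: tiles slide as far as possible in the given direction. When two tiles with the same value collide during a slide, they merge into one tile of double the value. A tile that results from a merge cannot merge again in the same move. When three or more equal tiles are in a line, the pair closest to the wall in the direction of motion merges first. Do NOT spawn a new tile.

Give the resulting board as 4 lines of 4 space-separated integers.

Slide down:
col 0: [0, 0, 0, 4] -> [0, 0, 0, 4]
col 1: [64, 4, 8, 0] -> [0, 64, 4, 8]
col 2: [8, 8, 0, 0] -> [0, 0, 0, 16]
col 3: [0, 0, 0, 16] -> [0, 0, 0, 16]

Answer:  0  0  0  0
 0 64  0  0
 0  4  0  0
 4  8 16 16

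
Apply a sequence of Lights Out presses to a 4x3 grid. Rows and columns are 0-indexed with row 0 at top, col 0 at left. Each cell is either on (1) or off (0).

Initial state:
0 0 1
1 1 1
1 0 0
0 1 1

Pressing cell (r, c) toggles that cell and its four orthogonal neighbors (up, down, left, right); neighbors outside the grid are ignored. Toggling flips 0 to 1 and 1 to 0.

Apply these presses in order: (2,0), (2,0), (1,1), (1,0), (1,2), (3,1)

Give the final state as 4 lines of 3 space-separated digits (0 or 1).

Answer: 1 1 0
1 0 1
0 0 1
1 0 0

Derivation:
After press 1 at (2,0):
0 0 1
0 1 1
0 1 0
1 1 1

After press 2 at (2,0):
0 0 1
1 1 1
1 0 0
0 1 1

After press 3 at (1,1):
0 1 1
0 0 0
1 1 0
0 1 1

After press 4 at (1,0):
1 1 1
1 1 0
0 1 0
0 1 1

After press 5 at (1,2):
1 1 0
1 0 1
0 1 1
0 1 1

After press 6 at (3,1):
1 1 0
1 0 1
0 0 1
1 0 0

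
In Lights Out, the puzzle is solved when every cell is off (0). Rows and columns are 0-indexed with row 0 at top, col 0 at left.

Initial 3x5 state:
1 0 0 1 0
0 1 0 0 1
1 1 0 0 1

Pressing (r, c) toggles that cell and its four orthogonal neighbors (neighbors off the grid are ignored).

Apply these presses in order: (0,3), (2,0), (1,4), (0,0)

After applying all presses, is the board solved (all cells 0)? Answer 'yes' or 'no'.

Answer: no

Derivation:
After press 1 at (0,3):
1 0 1 0 1
0 1 0 1 1
1 1 0 0 1

After press 2 at (2,0):
1 0 1 0 1
1 1 0 1 1
0 0 0 0 1

After press 3 at (1,4):
1 0 1 0 0
1 1 0 0 0
0 0 0 0 0

After press 4 at (0,0):
0 1 1 0 0
0 1 0 0 0
0 0 0 0 0

Lights still on: 3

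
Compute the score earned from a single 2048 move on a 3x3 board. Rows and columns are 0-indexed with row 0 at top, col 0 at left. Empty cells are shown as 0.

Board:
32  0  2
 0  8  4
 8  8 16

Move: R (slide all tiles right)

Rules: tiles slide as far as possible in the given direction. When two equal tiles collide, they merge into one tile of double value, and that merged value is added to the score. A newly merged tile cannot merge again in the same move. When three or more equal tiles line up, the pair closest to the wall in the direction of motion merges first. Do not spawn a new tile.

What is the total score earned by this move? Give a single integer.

Answer: 16

Derivation:
Slide right:
row 0: [32, 0, 2] -> [0, 32, 2]  score +0 (running 0)
row 1: [0, 8, 4] -> [0, 8, 4]  score +0 (running 0)
row 2: [8, 8, 16] -> [0, 16, 16]  score +16 (running 16)
Board after move:
 0 32  2
 0  8  4
 0 16 16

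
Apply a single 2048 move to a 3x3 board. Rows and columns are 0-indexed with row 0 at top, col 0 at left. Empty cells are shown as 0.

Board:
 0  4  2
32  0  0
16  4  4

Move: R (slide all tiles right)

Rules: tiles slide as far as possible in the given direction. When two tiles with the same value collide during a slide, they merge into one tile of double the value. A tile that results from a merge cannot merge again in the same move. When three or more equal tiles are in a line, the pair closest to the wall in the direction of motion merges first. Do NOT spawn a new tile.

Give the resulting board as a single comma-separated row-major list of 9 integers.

Answer: 0, 4, 2, 0, 0, 32, 0, 16, 8

Derivation:
Slide right:
row 0: [0, 4, 2] -> [0, 4, 2]
row 1: [32, 0, 0] -> [0, 0, 32]
row 2: [16, 4, 4] -> [0, 16, 8]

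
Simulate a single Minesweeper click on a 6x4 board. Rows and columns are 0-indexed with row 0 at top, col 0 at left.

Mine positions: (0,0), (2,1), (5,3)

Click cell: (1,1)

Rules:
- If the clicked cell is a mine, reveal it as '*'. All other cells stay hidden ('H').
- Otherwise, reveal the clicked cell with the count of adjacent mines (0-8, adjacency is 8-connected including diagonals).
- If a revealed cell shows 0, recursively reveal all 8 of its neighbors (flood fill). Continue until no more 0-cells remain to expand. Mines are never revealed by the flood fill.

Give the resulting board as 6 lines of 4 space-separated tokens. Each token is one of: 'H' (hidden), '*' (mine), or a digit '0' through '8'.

H H H H
H 2 H H
H H H H
H H H H
H H H H
H H H H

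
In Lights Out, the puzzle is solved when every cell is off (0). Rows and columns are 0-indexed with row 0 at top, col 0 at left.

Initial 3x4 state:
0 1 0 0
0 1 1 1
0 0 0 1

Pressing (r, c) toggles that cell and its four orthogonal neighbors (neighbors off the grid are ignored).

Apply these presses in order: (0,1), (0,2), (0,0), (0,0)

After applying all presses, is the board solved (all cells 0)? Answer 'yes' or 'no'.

Answer: no

Derivation:
After press 1 at (0,1):
1 0 1 0
0 0 1 1
0 0 0 1

After press 2 at (0,2):
1 1 0 1
0 0 0 1
0 0 0 1

After press 3 at (0,0):
0 0 0 1
1 0 0 1
0 0 0 1

After press 4 at (0,0):
1 1 0 1
0 0 0 1
0 0 0 1

Lights still on: 5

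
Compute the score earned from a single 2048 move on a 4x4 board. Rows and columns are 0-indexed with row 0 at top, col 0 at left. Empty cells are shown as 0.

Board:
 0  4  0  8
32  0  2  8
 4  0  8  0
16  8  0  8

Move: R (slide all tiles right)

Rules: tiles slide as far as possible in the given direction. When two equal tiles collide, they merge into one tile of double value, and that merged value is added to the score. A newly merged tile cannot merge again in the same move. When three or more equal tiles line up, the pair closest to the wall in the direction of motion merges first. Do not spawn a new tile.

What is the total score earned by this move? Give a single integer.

Slide right:
row 0: [0, 4, 0, 8] -> [0, 0, 4, 8]  score +0 (running 0)
row 1: [32, 0, 2, 8] -> [0, 32, 2, 8]  score +0 (running 0)
row 2: [4, 0, 8, 0] -> [0, 0, 4, 8]  score +0 (running 0)
row 3: [16, 8, 0, 8] -> [0, 0, 16, 16]  score +16 (running 16)
Board after move:
 0  0  4  8
 0 32  2  8
 0  0  4  8
 0  0 16 16

Answer: 16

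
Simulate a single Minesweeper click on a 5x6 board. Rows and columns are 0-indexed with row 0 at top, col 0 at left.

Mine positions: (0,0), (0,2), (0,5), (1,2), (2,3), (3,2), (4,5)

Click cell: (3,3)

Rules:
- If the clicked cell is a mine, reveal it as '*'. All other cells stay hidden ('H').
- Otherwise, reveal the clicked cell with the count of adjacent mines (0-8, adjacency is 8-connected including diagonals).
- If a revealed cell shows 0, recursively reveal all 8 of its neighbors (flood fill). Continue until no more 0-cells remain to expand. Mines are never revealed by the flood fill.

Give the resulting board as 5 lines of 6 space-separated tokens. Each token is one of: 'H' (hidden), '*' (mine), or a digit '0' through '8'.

H H H H H H
H H H H H H
H H H H H H
H H H 2 H H
H H H H H H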